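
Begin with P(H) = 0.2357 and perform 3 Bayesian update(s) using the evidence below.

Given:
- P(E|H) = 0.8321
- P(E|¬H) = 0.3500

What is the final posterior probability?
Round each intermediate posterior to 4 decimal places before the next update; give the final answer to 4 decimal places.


Sequential Bayesian updating:

Initial prior: P(H) = 0.2357

Update 1:
  P(E) = 0.8321 × 0.2357 + 0.3500 × 0.7643 = 0.19612597 + 0.26750500 = 0.46363097
  P(H|E) = 0.19612597 / 0.46363097 = 0.4230

Update 2:
  P(E) = 0.8321 × 0.4230 + 0.3500 × 0.5770 = 0.35197830 + 0.20195000 = 0.55392830
  P(H|E) = 0.35197830 / 0.55392830 = 0.6354

Update 3:
  P(E) = 0.8321 × 0.6354 + 0.3500 × 0.3646 = 0.52871634 + 0.12761000 = 0.65632634
  P(H|E) = 0.52871634 / 0.65632634 = 0.8056

Final posterior: 0.8056


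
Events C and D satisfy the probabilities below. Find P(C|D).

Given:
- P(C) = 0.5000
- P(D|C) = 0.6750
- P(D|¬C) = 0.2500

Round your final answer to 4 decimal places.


Bayes' theorem: P(C|D) = P(D|C) × P(C) / P(D)

Step 1: Calculate P(D) using law of total probability
P(D) = P(D|C)P(C) + P(D|¬C)P(¬C)
     = 0.6750 × 0.5000 + 0.2500 × 0.5000
     = 0.33750000 + 0.12500000
     = 0.46250000

Step 2: Apply Bayes' theorem
P(C|D) = P(D|C) × P(C) / P(D)
       = 0.33750000 / 0.46250000
       = 0.7297


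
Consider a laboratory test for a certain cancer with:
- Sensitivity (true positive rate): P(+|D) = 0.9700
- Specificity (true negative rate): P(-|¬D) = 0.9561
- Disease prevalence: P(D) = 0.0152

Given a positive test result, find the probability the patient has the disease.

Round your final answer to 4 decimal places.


Let D = has disease, + = positive test

Given:
- P(D) = 0.0152 (prevalence)
- P(+|D) = 0.9700 (sensitivity)
- P(-|¬D) = 0.9561 (specificity)
- P(+|¬D) = 0.0439 (false positive rate = 1 - specificity)

Step 1: Find P(+)
P(+) = P(+|D)P(D) + P(+|¬D)P(¬D)
     = 0.9700 × 0.0152 + 0.0439 × 0.9848
     = 0.01474400 + 0.04323272
     = 0.05797672

Step 2: Apply Bayes' theorem for P(D|+)
P(D|+) = P(+|D)P(D) / P(+)
       = 0.01474400 / 0.05797672
       = 0.2543


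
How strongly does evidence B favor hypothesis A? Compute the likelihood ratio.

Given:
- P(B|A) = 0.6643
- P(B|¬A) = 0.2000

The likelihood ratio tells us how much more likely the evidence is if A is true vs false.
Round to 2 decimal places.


Likelihood Ratio (LR) = P(B|A) / P(B|¬A)

LR = 0.6643 / 0.2000
   = 3.32

The evidence is 3.32 times more likely if A is true than if A is false.
Since LR > 1, the evidence supports A over ¬A.


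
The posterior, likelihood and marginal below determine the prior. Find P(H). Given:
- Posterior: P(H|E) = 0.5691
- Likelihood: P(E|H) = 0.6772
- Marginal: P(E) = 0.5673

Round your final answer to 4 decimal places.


From Bayes' theorem: P(H|E) = P(E|H) × P(H) / P(E)

Rearranging for P(H):
P(H) = P(H|E) × P(E) / P(E|H)
     = 0.5691 × 0.5673 / 0.6772
     = 0.32285043 / 0.6772
     = 0.4767


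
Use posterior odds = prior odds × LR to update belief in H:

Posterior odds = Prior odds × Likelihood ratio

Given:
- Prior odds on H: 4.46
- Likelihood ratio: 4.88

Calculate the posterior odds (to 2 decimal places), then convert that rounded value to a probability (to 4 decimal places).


Step 1: Calculate posterior odds
Posterior odds = Prior odds × LR
               = 4.46 × 4.88
               = 21.76

Step 2: Convert to probability
P(H|E) = Posterior odds / (1 + Posterior odds)
       = 21.76 / (1 + 21.76)
       = 21.76 / 22.76
       = 0.9561

The evidence increased P(H) from 0.8168 to 0.9561.


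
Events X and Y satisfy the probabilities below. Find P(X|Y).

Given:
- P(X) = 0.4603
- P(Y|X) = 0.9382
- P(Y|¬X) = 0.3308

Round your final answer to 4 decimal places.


Bayes' theorem: P(X|Y) = P(Y|X) × P(X) / P(Y)

Step 1: Calculate P(Y) using law of total probability
P(Y) = P(Y|X)P(X) + P(Y|¬X)P(¬X)
     = 0.9382 × 0.4603 + 0.3308 × 0.5397
     = 0.43185346 + 0.17853276
     = 0.61038622

Step 2: Apply Bayes' theorem
P(X|Y) = P(Y|X) × P(X) / P(Y)
       = 0.43185346 / 0.61038622
       = 0.7075


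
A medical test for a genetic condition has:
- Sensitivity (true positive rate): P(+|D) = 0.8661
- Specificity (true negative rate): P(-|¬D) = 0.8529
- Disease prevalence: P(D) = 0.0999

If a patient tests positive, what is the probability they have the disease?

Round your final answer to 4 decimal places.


Let D = has disease, + = positive test

Given:
- P(D) = 0.0999 (prevalence)
- P(+|D) = 0.8661 (sensitivity)
- P(-|¬D) = 0.8529 (specificity)
- P(+|¬D) = 0.1471 (false positive rate = 1 - specificity)

Step 1: Find P(+)
P(+) = P(+|D)P(D) + P(+|¬D)P(¬D)
     = 0.8661 × 0.0999 + 0.1471 × 0.9001
     = 0.08652339 + 0.13240471
     = 0.21892810

Step 2: Apply Bayes' theorem for P(D|+)
P(D|+) = P(+|D)P(D) / P(+)
       = 0.08652339 / 0.21892810
       = 0.3952


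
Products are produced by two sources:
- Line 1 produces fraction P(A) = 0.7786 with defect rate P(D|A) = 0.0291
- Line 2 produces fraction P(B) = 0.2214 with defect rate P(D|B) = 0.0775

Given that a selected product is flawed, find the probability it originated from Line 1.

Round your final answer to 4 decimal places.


Let A = from Line 1, D = flawed

Given:
- P(A) = 0.7786, P(B) = 0.2214
- P(D|A) = 0.0291, P(D|B) = 0.0775

Step 1: Find P(D)
P(D) = P(D|A)P(A) + P(D|B)P(B)
     = 0.0291 × 0.7786 + 0.0775 × 0.2214
     = 0.02265726 + 0.01715850
     = 0.03981576

Step 2: Apply Bayes' theorem
P(A|D) = P(D|A)P(A) / P(D)
       = 0.02265726 / 0.03981576
       = 0.5691


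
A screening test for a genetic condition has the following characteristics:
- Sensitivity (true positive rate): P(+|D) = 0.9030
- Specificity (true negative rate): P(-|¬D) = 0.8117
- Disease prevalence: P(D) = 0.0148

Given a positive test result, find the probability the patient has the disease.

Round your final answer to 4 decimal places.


Let D = has disease, + = positive test

Given:
- P(D) = 0.0148 (prevalence)
- P(+|D) = 0.9030 (sensitivity)
- P(-|¬D) = 0.8117 (specificity)
- P(+|¬D) = 0.1883 (false positive rate = 1 - specificity)

Step 1: Find P(+)
P(+) = P(+|D)P(D) + P(+|¬D)P(¬D)
     = 0.9030 × 0.0148 + 0.1883 × 0.9852
     = 0.01336440 + 0.18551316
     = 0.19887756

Step 2: Apply Bayes' theorem for P(D|+)
P(D|+) = P(+|D)P(D) / P(+)
       = 0.01336440 / 0.19887756
       = 0.0672


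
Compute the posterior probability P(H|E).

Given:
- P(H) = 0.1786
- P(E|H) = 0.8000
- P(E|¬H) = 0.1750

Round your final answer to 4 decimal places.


Bayes' theorem: P(H|E) = P(E|H) × P(H) / P(E)

Step 1: Calculate P(E) using law of total probability
P(E) = P(E|H)P(H) + P(E|¬H)P(¬H)
     = 0.8000 × 0.1786 + 0.1750 × 0.8214
     = 0.14288000 + 0.14374500
     = 0.28662500

Step 2: Apply Bayes' theorem
P(H|E) = P(E|H) × P(H) / P(E)
       = 0.14288000 / 0.28662500
       = 0.4985


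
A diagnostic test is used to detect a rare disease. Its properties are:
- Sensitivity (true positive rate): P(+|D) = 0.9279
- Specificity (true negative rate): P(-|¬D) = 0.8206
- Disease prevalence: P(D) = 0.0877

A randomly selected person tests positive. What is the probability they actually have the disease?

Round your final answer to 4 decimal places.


Let D = has disease, + = positive test

Given:
- P(D) = 0.0877 (prevalence)
- P(+|D) = 0.9279 (sensitivity)
- P(-|¬D) = 0.8206 (specificity)
- P(+|¬D) = 0.1794 (false positive rate = 1 - specificity)

Step 1: Find P(+)
P(+) = P(+|D)P(D) + P(+|¬D)P(¬D)
     = 0.9279 × 0.0877 + 0.1794 × 0.9123
     = 0.08137683 + 0.16366662
     = 0.24504345

Step 2: Apply Bayes' theorem for P(D|+)
P(D|+) = P(+|D)P(D) / P(+)
       = 0.08137683 / 0.24504345
       = 0.3321


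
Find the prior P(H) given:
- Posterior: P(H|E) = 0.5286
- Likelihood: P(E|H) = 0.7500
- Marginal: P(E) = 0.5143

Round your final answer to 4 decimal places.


From Bayes' theorem: P(H|E) = P(E|H) × P(H) / P(E)

Rearranging for P(H):
P(H) = P(H|E) × P(E) / P(E|H)
     = 0.5286 × 0.5143 / 0.7500
     = 0.27185898 / 0.7500
     = 0.3625


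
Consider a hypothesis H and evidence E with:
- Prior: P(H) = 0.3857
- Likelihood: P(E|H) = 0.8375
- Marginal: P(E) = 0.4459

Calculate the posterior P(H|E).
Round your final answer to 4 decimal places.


Using Bayes' theorem:

P(H|E) = P(E|H) × P(H) / P(E)
       = 0.8375 × 0.3857 / 0.4459
       = 0.32302375 / 0.4459
       = 0.7244

The evidence strengthens our belief in H.
Prior: 0.3857 → Posterior: 0.7244


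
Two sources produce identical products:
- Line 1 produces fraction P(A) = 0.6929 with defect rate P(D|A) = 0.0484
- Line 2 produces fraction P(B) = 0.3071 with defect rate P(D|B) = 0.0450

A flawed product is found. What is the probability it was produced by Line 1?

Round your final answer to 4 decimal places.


Let A = from Line 1, D = flawed

Given:
- P(A) = 0.6929, P(B) = 0.3071
- P(D|A) = 0.0484, P(D|B) = 0.0450

Step 1: Find P(D)
P(D) = P(D|A)P(A) + P(D|B)P(B)
     = 0.0484 × 0.6929 + 0.0450 × 0.3071
     = 0.03353636 + 0.01381950
     = 0.04735586

Step 2: Apply Bayes' theorem
P(A|D) = P(D|A)P(A) / P(D)
       = 0.03353636 / 0.04735586
       = 0.7082


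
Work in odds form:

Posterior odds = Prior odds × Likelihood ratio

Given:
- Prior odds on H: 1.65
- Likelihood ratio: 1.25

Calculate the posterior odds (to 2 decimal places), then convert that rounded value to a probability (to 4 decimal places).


Step 1: Calculate posterior odds
Posterior odds = Prior odds × LR
               = 1.65 × 1.25
               = 2.06

Step 2: Convert to probability
P(H|E) = Posterior odds / (1 + Posterior odds)
       = 2.06 / (1 + 2.06)
       = 2.06 / 3.06
       = 0.6732

The evidence increased P(H) from 0.6226 to 0.6732.


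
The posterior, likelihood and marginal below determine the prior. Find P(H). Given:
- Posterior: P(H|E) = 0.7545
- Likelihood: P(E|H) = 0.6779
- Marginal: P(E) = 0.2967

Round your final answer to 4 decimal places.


From Bayes' theorem: P(H|E) = P(E|H) × P(H) / P(E)

Rearranging for P(H):
P(H) = P(H|E) × P(E) / P(E|H)
     = 0.7545 × 0.2967 / 0.6779
     = 0.22386015 / 0.6779
     = 0.3302


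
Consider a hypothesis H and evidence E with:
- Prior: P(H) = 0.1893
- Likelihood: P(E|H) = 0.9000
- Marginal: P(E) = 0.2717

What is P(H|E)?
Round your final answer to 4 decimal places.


Using Bayes' theorem:

P(H|E) = P(E|H) × P(H) / P(E)
       = 0.9000 × 0.1893 / 0.2717
       = 0.17037000 / 0.2717
       = 0.6271

The evidence strengthens our belief in H.
Prior: 0.1893 → Posterior: 0.6271


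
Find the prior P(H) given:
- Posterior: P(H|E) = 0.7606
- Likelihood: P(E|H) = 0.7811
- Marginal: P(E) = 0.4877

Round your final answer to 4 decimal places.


From Bayes' theorem: P(H|E) = P(E|H) × P(H) / P(E)

Rearranging for P(H):
P(H) = P(H|E) × P(E) / P(E|H)
     = 0.7606 × 0.4877 / 0.7811
     = 0.37094462 / 0.7811
     = 0.4749


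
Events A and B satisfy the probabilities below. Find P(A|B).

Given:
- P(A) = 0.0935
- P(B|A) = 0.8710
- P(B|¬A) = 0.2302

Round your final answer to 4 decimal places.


Bayes' theorem: P(A|B) = P(B|A) × P(A) / P(B)

Step 1: Calculate P(B) using law of total probability
P(B) = P(B|A)P(A) + P(B|¬A)P(¬A)
     = 0.8710 × 0.0935 + 0.2302 × 0.9065
     = 0.08143850 + 0.20867630
     = 0.29011480

Step 2: Apply Bayes' theorem
P(A|B) = P(B|A) × P(A) / P(B)
       = 0.08143850 / 0.29011480
       = 0.2807


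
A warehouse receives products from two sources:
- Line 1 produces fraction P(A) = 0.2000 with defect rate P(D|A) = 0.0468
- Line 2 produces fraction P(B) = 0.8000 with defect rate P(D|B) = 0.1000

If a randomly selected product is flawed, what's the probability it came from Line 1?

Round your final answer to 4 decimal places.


Let A = from Line 1, D = flawed

Given:
- P(A) = 0.2000, P(B) = 0.8000
- P(D|A) = 0.0468, P(D|B) = 0.1000

Step 1: Find P(D)
P(D) = P(D|A)P(A) + P(D|B)P(B)
     = 0.0468 × 0.2000 + 0.1000 × 0.8000
     = 0.00936000 + 0.08000000
     = 0.08936000

Step 2: Apply Bayes' theorem
P(A|D) = P(D|A)P(A) / P(D)
       = 0.00936000 / 0.08936000
       = 0.1047


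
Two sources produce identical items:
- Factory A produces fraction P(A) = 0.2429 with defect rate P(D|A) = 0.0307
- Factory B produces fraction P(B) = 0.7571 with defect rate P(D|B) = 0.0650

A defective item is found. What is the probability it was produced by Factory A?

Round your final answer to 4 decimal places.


Let A = from Factory A, D = defective

Given:
- P(A) = 0.2429, P(B) = 0.7571
- P(D|A) = 0.0307, P(D|B) = 0.0650

Step 1: Find P(D)
P(D) = P(D|A)P(A) + P(D|B)P(B)
     = 0.0307 × 0.2429 + 0.0650 × 0.7571
     = 0.00745703 + 0.04921150
     = 0.05666853

Step 2: Apply Bayes' theorem
P(A|D) = P(D|A)P(A) / P(D)
       = 0.00745703 / 0.05666853
       = 0.1316


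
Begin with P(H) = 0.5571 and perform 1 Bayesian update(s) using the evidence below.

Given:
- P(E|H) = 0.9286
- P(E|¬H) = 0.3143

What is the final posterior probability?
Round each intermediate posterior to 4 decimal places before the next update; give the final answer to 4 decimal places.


Sequential Bayesian updating:

Initial prior: P(H) = 0.5571

Update 1:
  P(E) = 0.9286 × 0.5571 + 0.3143 × 0.4429 = 0.51732306 + 0.13920347 = 0.65652653
  P(H|E) = 0.51732306 / 0.65652653 = 0.7880

Final posterior: 0.7880


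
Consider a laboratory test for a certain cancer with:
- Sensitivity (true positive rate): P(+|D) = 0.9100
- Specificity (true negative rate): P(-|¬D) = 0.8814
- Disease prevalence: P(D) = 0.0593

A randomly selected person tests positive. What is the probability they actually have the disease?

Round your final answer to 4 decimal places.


Let D = has disease, + = positive test

Given:
- P(D) = 0.0593 (prevalence)
- P(+|D) = 0.9100 (sensitivity)
- P(-|¬D) = 0.8814 (specificity)
- P(+|¬D) = 0.1186 (false positive rate = 1 - specificity)

Step 1: Find P(+)
P(+) = P(+|D)P(D) + P(+|¬D)P(¬D)
     = 0.9100 × 0.0593 + 0.1186 × 0.9407
     = 0.05396300 + 0.11156702
     = 0.16553002

Step 2: Apply Bayes' theorem for P(D|+)
P(D|+) = P(+|D)P(D) / P(+)
       = 0.05396300 / 0.16553002
       = 0.3260


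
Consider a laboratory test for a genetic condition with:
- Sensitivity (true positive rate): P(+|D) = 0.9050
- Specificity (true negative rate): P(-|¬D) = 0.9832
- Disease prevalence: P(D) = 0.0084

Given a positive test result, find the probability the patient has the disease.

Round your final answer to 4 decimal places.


Let D = has disease, + = positive test

Given:
- P(D) = 0.0084 (prevalence)
- P(+|D) = 0.9050 (sensitivity)
- P(-|¬D) = 0.9832 (specificity)
- P(+|¬D) = 0.0168 (false positive rate = 1 - specificity)

Step 1: Find P(+)
P(+) = P(+|D)P(D) + P(+|¬D)P(¬D)
     = 0.9050 × 0.0084 + 0.0168 × 0.9916
     = 0.00760200 + 0.01665888
     = 0.02426088

Step 2: Apply Bayes' theorem for P(D|+)
P(D|+) = P(+|D)P(D) / P(+)
       = 0.00760200 / 0.02426088
       = 0.3133


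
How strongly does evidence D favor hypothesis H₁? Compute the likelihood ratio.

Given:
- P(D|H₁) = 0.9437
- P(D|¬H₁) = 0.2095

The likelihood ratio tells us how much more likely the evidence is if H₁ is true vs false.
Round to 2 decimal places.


Likelihood Ratio (LR) = P(D|H₁) / P(D|¬H₁)

LR = 0.9437 / 0.2095
   = 4.50

The evidence is 4.50 times more likely if H₁ is true than if H₁ is false.
Since LR > 1, the evidence supports H₁ over ¬H₁.


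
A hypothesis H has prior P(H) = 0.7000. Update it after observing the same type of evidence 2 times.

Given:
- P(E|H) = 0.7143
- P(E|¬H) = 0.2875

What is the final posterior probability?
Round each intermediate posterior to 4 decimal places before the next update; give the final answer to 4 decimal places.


Sequential Bayesian updating:

Initial prior: P(H) = 0.7000

Update 1:
  P(E) = 0.7143 × 0.7000 + 0.2875 × 0.3000 = 0.50001000 + 0.08625000 = 0.58626000
  P(H|E) = 0.50001000 / 0.58626000 = 0.8529

Update 2:
  P(E) = 0.7143 × 0.8529 + 0.2875 × 0.1471 = 0.60922647 + 0.04229125 = 0.65151772
  P(H|E) = 0.60922647 / 0.65151772 = 0.9351

Final posterior: 0.9351


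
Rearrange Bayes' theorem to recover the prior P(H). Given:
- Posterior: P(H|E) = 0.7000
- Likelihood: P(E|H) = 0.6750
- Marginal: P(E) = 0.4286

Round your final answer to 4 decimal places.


From Bayes' theorem: P(H|E) = P(E|H) × P(H) / P(E)

Rearranging for P(H):
P(H) = P(H|E) × P(E) / P(E|H)
     = 0.7000 × 0.4286 / 0.6750
     = 0.30002000 / 0.6750
     = 0.4445


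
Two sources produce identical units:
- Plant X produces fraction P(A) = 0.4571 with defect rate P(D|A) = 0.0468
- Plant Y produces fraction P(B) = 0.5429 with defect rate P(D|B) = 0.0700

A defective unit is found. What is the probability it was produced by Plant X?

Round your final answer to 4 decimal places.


Let A = from Plant X, D = defective

Given:
- P(A) = 0.4571, P(B) = 0.5429
- P(D|A) = 0.0468, P(D|B) = 0.0700

Step 1: Find P(D)
P(D) = P(D|A)P(A) + P(D|B)P(B)
     = 0.0468 × 0.4571 + 0.0700 × 0.5429
     = 0.02139228 + 0.03800300
     = 0.05939528

Step 2: Apply Bayes' theorem
P(A|D) = P(D|A)P(A) / P(D)
       = 0.02139228 / 0.05939528
       = 0.3602


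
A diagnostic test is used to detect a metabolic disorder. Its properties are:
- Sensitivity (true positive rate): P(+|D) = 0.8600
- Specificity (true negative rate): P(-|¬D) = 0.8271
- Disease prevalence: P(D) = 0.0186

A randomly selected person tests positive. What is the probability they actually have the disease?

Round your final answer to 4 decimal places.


Let D = has disease, + = positive test

Given:
- P(D) = 0.0186 (prevalence)
- P(+|D) = 0.8600 (sensitivity)
- P(-|¬D) = 0.8271 (specificity)
- P(+|¬D) = 0.1729 (false positive rate = 1 - specificity)

Step 1: Find P(+)
P(+) = P(+|D)P(D) + P(+|¬D)P(¬D)
     = 0.8600 × 0.0186 + 0.1729 × 0.9814
     = 0.01599600 + 0.16968406
     = 0.18568006

Step 2: Apply Bayes' theorem for P(D|+)
P(D|+) = P(+|D)P(D) / P(+)
       = 0.01599600 / 0.18568006
       = 0.0861


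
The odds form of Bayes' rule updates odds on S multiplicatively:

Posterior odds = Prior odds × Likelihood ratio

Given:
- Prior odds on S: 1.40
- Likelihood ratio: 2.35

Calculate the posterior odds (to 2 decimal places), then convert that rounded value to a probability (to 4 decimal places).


Step 1: Calculate posterior odds
Posterior odds = Prior odds × LR
               = 1.40 × 2.35
               = 3.29

Step 2: Convert to probability
P(S|E) = Posterior odds / (1 + Posterior odds)
       = 3.29 / (1 + 3.29)
       = 3.29 / 4.29
       = 0.7669

The evidence increased P(S) from 0.5833 to 0.7669.


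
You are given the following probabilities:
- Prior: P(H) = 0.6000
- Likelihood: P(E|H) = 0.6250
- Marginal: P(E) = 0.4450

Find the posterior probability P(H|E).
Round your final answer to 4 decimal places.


Using Bayes' theorem:

P(H|E) = P(E|H) × P(H) / P(E)
       = 0.6250 × 0.6000 / 0.4450
       = 0.37500000 / 0.4450
       = 0.8427

The evidence strengthens our belief in H.
Prior: 0.6000 → Posterior: 0.8427


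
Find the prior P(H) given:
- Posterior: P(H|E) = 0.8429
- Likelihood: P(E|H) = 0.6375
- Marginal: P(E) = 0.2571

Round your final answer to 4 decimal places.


From Bayes' theorem: P(H|E) = P(E|H) × P(H) / P(E)

Rearranging for P(H):
P(H) = P(H|E) × P(E) / P(E|H)
     = 0.8429 × 0.2571 / 0.6375
     = 0.21670959 / 0.6375
     = 0.3399


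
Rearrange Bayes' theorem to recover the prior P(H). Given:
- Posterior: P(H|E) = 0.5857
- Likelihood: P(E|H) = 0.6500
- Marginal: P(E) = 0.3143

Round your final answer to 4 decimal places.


From Bayes' theorem: P(H|E) = P(E|H) × P(H) / P(E)

Rearranging for P(H):
P(H) = P(H|E) × P(E) / P(E|H)
     = 0.5857 × 0.3143 / 0.6500
     = 0.18408551 / 0.6500
     = 0.2832


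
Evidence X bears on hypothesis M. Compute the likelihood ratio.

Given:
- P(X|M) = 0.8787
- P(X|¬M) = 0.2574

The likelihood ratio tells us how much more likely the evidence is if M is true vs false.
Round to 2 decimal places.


Likelihood Ratio (LR) = P(X|M) / P(X|¬M)

LR = 0.8787 / 0.2574
   = 3.41

The evidence is 3.41 times more likely if M is true than if M is false.
Because LR exceeds 1, X is evidence for M.


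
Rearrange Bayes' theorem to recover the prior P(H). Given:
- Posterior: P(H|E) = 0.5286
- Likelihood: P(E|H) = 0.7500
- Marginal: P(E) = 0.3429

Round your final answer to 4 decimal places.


From Bayes' theorem: P(H|E) = P(E|H) × P(H) / P(E)

Rearranging for P(H):
P(H) = P(H|E) × P(E) / P(E|H)
     = 0.5286 × 0.3429 / 0.7500
     = 0.18125694 / 0.7500
     = 0.2417


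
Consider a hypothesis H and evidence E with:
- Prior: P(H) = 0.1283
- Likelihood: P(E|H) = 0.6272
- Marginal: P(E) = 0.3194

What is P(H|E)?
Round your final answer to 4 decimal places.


Using Bayes' theorem:

P(H|E) = P(E|H) × P(H) / P(E)
       = 0.6272 × 0.1283 / 0.3194
       = 0.08046976 / 0.3194
       = 0.2519

The evidence strengthens our belief in H.
Prior: 0.1283 → Posterior: 0.2519


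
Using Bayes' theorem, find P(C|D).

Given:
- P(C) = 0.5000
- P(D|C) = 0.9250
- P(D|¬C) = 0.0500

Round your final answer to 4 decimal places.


Bayes' theorem: P(C|D) = P(D|C) × P(C) / P(D)

Step 1: Calculate P(D) using law of total probability
P(D) = P(D|C)P(C) + P(D|¬C)P(¬C)
     = 0.9250 × 0.5000 + 0.0500 × 0.5000
     = 0.46250000 + 0.02500000
     = 0.48750000

Step 2: Apply Bayes' theorem
P(C|D) = P(D|C) × P(C) / P(D)
       = 0.46250000 / 0.48750000
       = 0.9487


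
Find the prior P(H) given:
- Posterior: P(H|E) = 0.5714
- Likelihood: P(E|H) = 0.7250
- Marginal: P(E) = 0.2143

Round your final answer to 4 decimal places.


From Bayes' theorem: P(H|E) = P(E|H) × P(H) / P(E)

Rearranging for P(H):
P(H) = P(H|E) × P(E) / P(E|H)
     = 0.5714 × 0.2143 / 0.7250
     = 0.12245102 / 0.7250
     = 0.1689


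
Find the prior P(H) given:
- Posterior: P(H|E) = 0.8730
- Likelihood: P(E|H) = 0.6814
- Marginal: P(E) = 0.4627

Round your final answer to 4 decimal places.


From Bayes' theorem: P(H|E) = P(E|H) × P(H) / P(E)

Rearranging for P(H):
P(H) = P(H|E) × P(E) / P(E|H)
     = 0.8730 × 0.4627 / 0.6814
     = 0.40393710 / 0.6814
     = 0.5928


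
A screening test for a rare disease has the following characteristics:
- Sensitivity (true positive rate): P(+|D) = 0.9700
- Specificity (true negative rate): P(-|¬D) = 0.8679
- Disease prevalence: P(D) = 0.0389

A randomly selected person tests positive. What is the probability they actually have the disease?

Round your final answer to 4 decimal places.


Let D = has disease, + = positive test

Given:
- P(D) = 0.0389 (prevalence)
- P(+|D) = 0.9700 (sensitivity)
- P(-|¬D) = 0.8679 (specificity)
- P(+|¬D) = 0.1321 (false positive rate = 1 - specificity)

Step 1: Find P(+)
P(+) = P(+|D)P(D) + P(+|¬D)P(¬D)
     = 0.9700 × 0.0389 + 0.1321 × 0.9611
     = 0.03773300 + 0.12696131
     = 0.16469431

Step 2: Apply Bayes' theorem for P(D|+)
P(D|+) = P(+|D)P(D) / P(+)
       = 0.03773300 / 0.16469431
       = 0.2291


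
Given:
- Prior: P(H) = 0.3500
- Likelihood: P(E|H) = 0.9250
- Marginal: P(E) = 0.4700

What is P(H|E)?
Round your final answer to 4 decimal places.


Using Bayes' theorem:

P(H|E) = P(E|H) × P(H) / P(E)
       = 0.9250 × 0.3500 / 0.4700
       = 0.32375000 / 0.4700
       = 0.6888

The evidence strengthens our belief in H.
Prior: 0.3500 → Posterior: 0.6888


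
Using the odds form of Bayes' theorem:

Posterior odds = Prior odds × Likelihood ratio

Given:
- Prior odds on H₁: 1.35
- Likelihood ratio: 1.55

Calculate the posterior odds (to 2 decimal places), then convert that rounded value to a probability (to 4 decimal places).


Step 1: Calculate posterior odds
Posterior odds = Prior odds × LR
               = 1.35 × 1.55
               = 2.09

Step 2: Convert to probability
P(H₁|E) = Posterior odds / (1 + Posterior odds)
       = 2.09 / (1 + 2.09)
       = 2.09 / 3.09
       = 0.6764

The evidence increased P(H₁) from 0.5745 to 0.6764.


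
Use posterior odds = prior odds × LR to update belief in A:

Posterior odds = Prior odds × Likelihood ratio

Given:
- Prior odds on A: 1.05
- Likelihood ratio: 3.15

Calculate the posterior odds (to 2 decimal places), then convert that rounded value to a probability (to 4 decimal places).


Step 1: Calculate posterior odds
Posterior odds = Prior odds × LR
               = 1.05 × 3.15
               = 3.31

Step 2: Convert to probability
P(A|E) = Posterior odds / (1 + Posterior odds)
       = 3.31 / (1 + 3.31)
       = 3.31 / 4.31
       = 0.7680

The evidence increased P(A) from 0.5122 to 0.7680.


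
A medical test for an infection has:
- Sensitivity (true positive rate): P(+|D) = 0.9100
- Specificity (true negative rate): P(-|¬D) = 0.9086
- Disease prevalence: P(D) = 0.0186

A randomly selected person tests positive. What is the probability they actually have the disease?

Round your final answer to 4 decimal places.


Let D = has disease, + = positive test

Given:
- P(D) = 0.0186 (prevalence)
- P(+|D) = 0.9100 (sensitivity)
- P(-|¬D) = 0.9086 (specificity)
- P(+|¬D) = 0.0914 (false positive rate = 1 - specificity)

Step 1: Find P(+)
P(+) = P(+|D)P(D) + P(+|¬D)P(¬D)
     = 0.9100 × 0.0186 + 0.0914 × 0.9814
     = 0.01692600 + 0.08969996
     = 0.10662596

Step 2: Apply Bayes' theorem for P(D|+)
P(D|+) = P(+|D)P(D) / P(+)
       = 0.01692600 / 0.10662596
       = 0.1587


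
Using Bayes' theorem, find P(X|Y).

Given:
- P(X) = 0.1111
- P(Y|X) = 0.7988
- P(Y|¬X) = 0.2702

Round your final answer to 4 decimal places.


Bayes' theorem: P(X|Y) = P(Y|X) × P(X) / P(Y)

Step 1: Calculate P(Y) using law of total probability
P(Y) = P(Y|X)P(X) + P(Y|¬X)P(¬X)
     = 0.7988 × 0.1111 + 0.2702 × 0.8889
     = 0.08874668 + 0.24018078
     = 0.32892746

Step 2: Apply Bayes' theorem
P(X|Y) = P(Y|X) × P(X) / P(Y)
       = 0.08874668 / 0.32892746
       = 0.2698


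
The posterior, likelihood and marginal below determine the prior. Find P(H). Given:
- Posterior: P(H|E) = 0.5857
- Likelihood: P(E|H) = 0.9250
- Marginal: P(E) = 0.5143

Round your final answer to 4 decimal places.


From Bayes' theorem: P(H|E) = P(E|H) × P(H) / P(E)

Rearranging for P(H):
P(H) = P(H|E) × P(E) / P(E|H)
     = 0.5857 × 0.5143 / 0.9250
     = 0.30122551 / 0.9250
     = 0.3256


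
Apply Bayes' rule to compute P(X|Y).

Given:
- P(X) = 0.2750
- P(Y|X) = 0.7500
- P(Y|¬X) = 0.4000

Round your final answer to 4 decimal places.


Bayes' theorem: P(X|Y) = P(Y|X) × P(X) / P(Y)

Step 1: Calculate P(Y) using law of total probability
P(Y) = P(Y|X)P(X) + P(Y|¬X)P(¬X)
     = 0.7500 × 0.2750 + 0.4000 × 0.7250
     = 0.20625000 + 0.29000000
     = 0.49625000

Step 2: Apply Bayes' theorem
P(X|Y) = P(Y|X) × P(X) / P(Y)
       = 0.20625000 / 0.49625000
       = 0.4156


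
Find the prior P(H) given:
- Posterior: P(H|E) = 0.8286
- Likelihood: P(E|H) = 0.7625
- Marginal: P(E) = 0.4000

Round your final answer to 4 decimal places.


From Bayes' theorem: P(H|E) = P(E|H) × P(H) / P(E)

Rearranging for P(H):
P(H) = P(H|E) × P(E) / P(E|H)
     = 0.8286 × 0.4000 / 0.7625
     = 0.33144000 / 0.7625
     = 0.4347


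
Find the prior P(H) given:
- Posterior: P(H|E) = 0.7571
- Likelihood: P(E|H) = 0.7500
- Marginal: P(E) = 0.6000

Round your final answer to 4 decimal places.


From Bayes' theorem: P(H|E) = P(E|H) × P(H) / P(E)

Rearranging for P(H):
P(H) = P(H|E) × P(E) / P(E|H)
     = 0.7571 × 0.6000 / 0.7500
     = 0.45426000 / 0.7500
     = 0.6057


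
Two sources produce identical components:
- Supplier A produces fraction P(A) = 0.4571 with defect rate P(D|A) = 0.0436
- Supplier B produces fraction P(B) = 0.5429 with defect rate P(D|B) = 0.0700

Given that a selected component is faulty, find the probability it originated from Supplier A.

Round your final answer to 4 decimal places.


Let A = from Supplier A, D = faulty

Given:
- P(A) = 0.4571, P(B) = 0.5429
- P(D|A) = 0.0436, P(D|B) = 0.0700

Step 1: Find P(D)
P(D) = P(D|A)P(A) + P(D|B)P(B)
     = 0.0436 × 0.4571 + 0.0700 × 0.5429
     = 0.01992956 + 0.03800300
     = 0.05793256

Step 2: Apply Bayes' theorem
P(A|D) = P(D|A)P(A) / P(D)
       = 0.01992956 / 0.05793256
       = 0.3440


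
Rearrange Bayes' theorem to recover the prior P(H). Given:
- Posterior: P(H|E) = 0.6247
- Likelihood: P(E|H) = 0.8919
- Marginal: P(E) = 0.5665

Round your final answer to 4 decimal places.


From Bayes' theorem: P(H|E) = P(E|H) × P(H) / P(E)

Rearranging for P(H):
P(H) = P(H|E) × P(E) / P(E|H)
     = 0.6247 × 0.5665 / 0.8919
     = 0.35389255 / 0.8919
     = 0.3968


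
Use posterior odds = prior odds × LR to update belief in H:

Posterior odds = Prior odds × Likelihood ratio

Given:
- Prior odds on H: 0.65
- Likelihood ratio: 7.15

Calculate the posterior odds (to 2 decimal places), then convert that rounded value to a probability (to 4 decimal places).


Step 1: Calculate posterior odds
Posterior odds = Prior odds × LR
               = 0.65 × 7.15
               = 4.65

Step 2: Convert to probability
P(H|E) = Posterior odds / (1 + Posterior odds)
       = 4.65 / (1 + 4.65)
       = 4.65 / 5.65
       = 0.8230

The evidence increased P(H) from 0.3939 to 0.8230.


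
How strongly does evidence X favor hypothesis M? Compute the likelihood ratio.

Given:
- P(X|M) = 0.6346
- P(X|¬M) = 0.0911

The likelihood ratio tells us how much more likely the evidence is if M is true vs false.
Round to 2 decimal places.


Likelihood Ratio (LR) = P(X|M) / P(X|¬M)

LR = 0.6346 / 0.0911
   = 6.97

The evidence is 6.97 times more likely if M is true than if M is false.
Since LR > 1, the evidence supports M over ¬M.


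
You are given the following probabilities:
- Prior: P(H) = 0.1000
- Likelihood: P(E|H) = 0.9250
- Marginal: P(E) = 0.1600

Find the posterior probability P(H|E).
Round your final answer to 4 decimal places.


Using Bayes' theorem:

P(H|E) = P(E|H) × P(H) / P(E)
       = 0.9250 × 0.1000 / 0.1600
       = 0.09250000 / 0.1600
       = 0.5781

The evidence strengthens our belief in H.
Prior: 0.1000 → Posterior: 0.5781


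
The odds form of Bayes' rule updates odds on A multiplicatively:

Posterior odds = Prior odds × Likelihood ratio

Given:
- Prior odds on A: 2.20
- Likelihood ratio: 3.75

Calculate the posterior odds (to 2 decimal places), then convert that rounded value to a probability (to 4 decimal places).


Step 1: Calculate posterior odds
Posterior odds = Prior odds × LR
               = 2.20 × 3.75
               = 8.25

Step 2: Convert to probability
P(A|E) = Posterior odds / (1 + Posterior odds)
       = 8.25 / (1 + 8.25)
       = 8.25 / 9.25
       = 0.8919

The evidence increased P(A) from 0.6875 to 0.8919.


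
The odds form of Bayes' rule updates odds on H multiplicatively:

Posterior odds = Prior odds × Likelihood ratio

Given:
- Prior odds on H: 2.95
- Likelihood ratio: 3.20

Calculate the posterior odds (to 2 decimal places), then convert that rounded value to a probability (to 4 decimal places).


Step 1: Calculate posterior odds
Posterior odds = Prior odds × LR
               = 2.95 × 3.20
               = 9.44

Step 2: Convert to probability
P(H|E) = Posterior odds / (1 + Posterior odds)
       = 9.44 / (1 + 9.44)
       = 9.44 / 10.44
       = 0.9042

The evidence increased P(H) from 0.7468 to 0.9042.


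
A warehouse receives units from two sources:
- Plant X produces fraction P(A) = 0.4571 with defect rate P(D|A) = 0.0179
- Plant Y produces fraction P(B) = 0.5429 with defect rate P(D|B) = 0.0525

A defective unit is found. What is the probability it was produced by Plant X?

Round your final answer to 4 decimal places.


Let A = from Plant X, D = defective

Given:
- P(A) = 0.4571, P(B) = 0.5429
- P(D|A) = 0.0179, P(D|B) = 0.0525

Step 1: Find P(D)
P(D) = P(D|A)P(A) + P(D|B)P(B)
     = 0.0179 × 0.4571 + 0.0525 × 0.5429
     = 0.00818209 + 0.02850225
     = 0.03668434

Step 2: Apply Bayes' theorem
P(A|D) = P(D|A)P(A) / P(D)
       = 0.00818209 / 0.03668434
       = 0.2230


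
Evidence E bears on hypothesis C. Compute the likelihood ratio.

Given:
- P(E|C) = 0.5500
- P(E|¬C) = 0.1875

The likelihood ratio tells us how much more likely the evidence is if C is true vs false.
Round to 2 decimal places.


Likelihood Ratio (LR) = P(E|C) / P(E|¬C)

LR = 0.5500 / 0.1875
   = 2.93

The evidence is 2.93 times more likely if C is true than if C is false.
LR > 1, so observing E raises the odds in favor of C.


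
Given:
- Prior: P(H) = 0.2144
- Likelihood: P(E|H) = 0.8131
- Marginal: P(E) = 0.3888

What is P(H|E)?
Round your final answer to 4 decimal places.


Using Bayes' theorem:

P(H|E) = P(E|H) × P(H) / P(E)
       = 0.8131 × 0.2144 / 0.3888
       = 0.17432864 / 0.3888
       = 0.4484

The evidence strengthens our belief in H.
Prior: 0.2144 → Posterior: 0.4484


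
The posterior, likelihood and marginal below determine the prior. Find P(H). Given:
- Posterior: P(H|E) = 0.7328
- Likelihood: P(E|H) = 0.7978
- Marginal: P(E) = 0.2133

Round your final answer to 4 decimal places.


From Bayes' theorem: P(H|E) = P(E|H) × P(H) / P(E)

Rearranging for P(H):
P(H) = P(H|E) × P(E) / P(E|H)
     = 0.7328 × 0.2133 / 0.7978
     = 0.15630624 / 0.7978
     = 0.1959


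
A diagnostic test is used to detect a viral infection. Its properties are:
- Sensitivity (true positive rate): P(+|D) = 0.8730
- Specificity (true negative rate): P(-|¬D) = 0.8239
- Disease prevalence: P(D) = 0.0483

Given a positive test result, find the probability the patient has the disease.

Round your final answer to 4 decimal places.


Let D = has disease, + = positive test

Given:
- P(D) = 0.0483 (prevalence)
- P(+|D) = 0.8730 (sensitivity)
- P(-|¬D) = 0.8239 (specificity)
- P(+|¬D) = 0.1761 (false positive rate = 1 - specificity)

Step 1: Find P(+)
P(+) = P(+|D)P(D) + P(+|¬D)P(¬D)
     = 0.8730 × 0.0483 + 0.1761 × 0.9517
     = 0.04216590 + 0.16759437
     = 0.20976027

Step 2: Apply Bayes' theorem for P(D|+)
P(D|+) = P(+|D)P(D) / P(+)
       = 0.04216590 / 0.20976027
       = 0.2010


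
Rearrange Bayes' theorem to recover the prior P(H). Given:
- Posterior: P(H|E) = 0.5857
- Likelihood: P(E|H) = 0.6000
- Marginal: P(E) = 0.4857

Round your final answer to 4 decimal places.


From Bayes' theorem: P(H|E) = P(E|H) × P(H) / P(E)

Rearranging for P(H):
P(H) = P(H|E) × P(E) / P(E|H)
     = 0.5857 × 0.4857 / 0.6000
     = 0.28447449 / 0.6000
     = 0.4741


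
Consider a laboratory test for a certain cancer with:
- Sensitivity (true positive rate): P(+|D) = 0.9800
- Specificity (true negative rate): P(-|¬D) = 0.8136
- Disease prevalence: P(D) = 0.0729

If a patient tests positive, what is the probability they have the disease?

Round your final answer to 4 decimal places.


Let D = has disease, + = positive test

Given:
- P(D) = 0.0729 (prevalence)
- P(+|D) = 0.9800 (sensitivity)
- P(-|¬D) = 0.8136 (specificity)
- P(+|¬D) = 0.1864 (false positive rate = 1 - specificity)

Step 1: Find P(+)
P(+) = P(+|D)P(D) + P(+|¬D)P(¬D)
     = 0.9800 × 0.0729 + 0.1864 × 0.9271
     = 0.07144200 + 0.17281144
     = 0.24425344

Step 2: Apply Bayes' theorem for P(D|+)
P(D|+) = P(+|D)P(D) / P(+)
       = 0.07144200 / 0.24425344
       = 0.2925


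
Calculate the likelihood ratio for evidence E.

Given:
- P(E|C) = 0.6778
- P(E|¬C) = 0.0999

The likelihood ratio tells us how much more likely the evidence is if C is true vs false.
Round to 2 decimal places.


Likelihood Ratio (LR) = P(E|C) / P(E|¬C)

LR = 0.6778 / 0.0999
   = 6.78

The evidence is 6.78 times more likely if C is true than if C is false.
LR > 1, so observing E raises the odds in favor of C.


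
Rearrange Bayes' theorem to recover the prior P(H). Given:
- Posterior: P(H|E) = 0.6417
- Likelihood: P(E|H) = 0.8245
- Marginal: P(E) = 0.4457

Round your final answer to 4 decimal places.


From Bayes' theorem: P(H|E) = P(E|H) × P(H) / P(E)

Rearranging for P(H):
P(H) = P(H|E) × P(E) / P(E|H)
     = 0.6417 × 0.4457 / 0.8245
     = 0.28600569 / 0.8245
     = 0.3469


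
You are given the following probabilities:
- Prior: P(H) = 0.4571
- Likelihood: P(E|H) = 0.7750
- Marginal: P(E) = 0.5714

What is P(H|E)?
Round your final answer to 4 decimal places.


Using Bayes' theorem:

P(H|E) = P(E|H) × P(H) / P(E)
       = 0.7750 × 0.4571 / 0.5714
       = 0.35425250 / 0.5714
       = 0.6200

The evidence strengthens our belief in H.
Prior: 0.4571 → Posterior: 0.6200


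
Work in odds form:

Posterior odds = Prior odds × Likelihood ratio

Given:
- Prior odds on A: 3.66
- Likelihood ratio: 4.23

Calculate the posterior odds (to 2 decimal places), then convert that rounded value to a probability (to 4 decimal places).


Step 1: Calculate posterior odds
Posterior odds = Prior odds × LR
               = 3.66 × 4.23
               = 15.48

Step 2: Convert to probability
P(A|E) = Posterior odds / (1 + Posterior odds)
       = 15.48 / (1 + 15.48)
       = 15.48 / 16.48
       = 0.9393

The evidence increased P(A) from 0.7854 to 0.9393.


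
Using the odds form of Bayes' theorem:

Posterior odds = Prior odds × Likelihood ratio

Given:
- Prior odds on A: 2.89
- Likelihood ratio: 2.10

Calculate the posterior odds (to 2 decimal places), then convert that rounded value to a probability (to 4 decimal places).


Step 1: Calculate posterior odds
Posterior odds = Prior odds × LR
               = 2.89 × 2.10
               = 6.07

Step 2: Convert to probability
P(A|E) = Posterior odds / (1 + Posterior odds)
       = 6.07 / (1 + 6.07)
       = 6.07 / 7.07
       = 0.8586

The evidence increased P(A) from 0.7429 to 0.8586.


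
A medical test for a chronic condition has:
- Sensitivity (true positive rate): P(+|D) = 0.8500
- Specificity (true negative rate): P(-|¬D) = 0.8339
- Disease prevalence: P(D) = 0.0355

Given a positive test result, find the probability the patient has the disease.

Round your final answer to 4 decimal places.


Let D = has disease, + = positive test

Given:
- P(D) = 0.0355 (prevalence)
- P(+|D) = 0.8500 (sensitivity)
- P(-|¬D) = 0.8339 (specificity)
- P(+|¬D) = 0.1661 (false positive rate = 1 - specificity)

Step 1: Find P(+)
P(+) = P(+|D)P(D) + P(+|¬D)P(¬D)
     = 0.8500 × 0.0355 + 0.1661 × 0.9645
     = 0.03017500 + 0.16020345
     = 0.19037845

Step 2: Apply Bayes' theorem for P(D|+)
P(D|+) = P(+|D)P(D) / P(+)
       = 0.03017500 / 0.19037845
       = 0.1585


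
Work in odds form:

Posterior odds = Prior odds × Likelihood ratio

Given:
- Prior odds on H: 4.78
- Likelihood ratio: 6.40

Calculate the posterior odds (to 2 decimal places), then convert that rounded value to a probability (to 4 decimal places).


Step 1: Calculate posterior odds
Posterior odds = Prior odds × LR
               = 4.78 × 6.40
               = 30.59

Step 2: Convert to probability
P(H|E) = Posterior odds / (1 + Posterior odds)
       = 30.59 / (1 + 30.59)
       = 30.59 / 31.59
       = 0.9683

The evidence increased P(H) from 0.8270 to 0.9683.


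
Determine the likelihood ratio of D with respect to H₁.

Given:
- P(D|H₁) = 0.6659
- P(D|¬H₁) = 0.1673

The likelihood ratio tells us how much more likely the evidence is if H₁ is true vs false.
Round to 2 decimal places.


Likelihood Ratio (LR) = P(D|H₁) / P(D|¬H₁)

LR = 0.6659 / 0.1673
   = 3.98

The evidence is 3.98 times more likely if H₁ is true than if H₁ is false.
Since LR > 1, the evidence supports H₁ over ¬H₁.


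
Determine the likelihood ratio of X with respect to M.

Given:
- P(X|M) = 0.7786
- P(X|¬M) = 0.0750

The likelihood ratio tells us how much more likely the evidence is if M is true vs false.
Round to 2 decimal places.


Likelihood Ratio (LR) = P(X|M) / P(X|¬M)

LR = 0.7786 / 0.0750
   = 10.38

The evidence is 10.38 times more likely if M is true than if M is false.
LR > 1, so observing X raises the odds in favor of M.


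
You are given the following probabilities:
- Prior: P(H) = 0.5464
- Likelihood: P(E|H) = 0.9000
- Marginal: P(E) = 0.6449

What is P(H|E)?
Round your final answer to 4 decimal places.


Using Bayes' theorem:

P(H|E) = P(E|H) × P(H) / P(E)
       = 0.9000 × 0.5464 / 0.6449
       = 0.49176000 / 0.6449
       = 0.7625

The evidence strengthens our belief in H.
Prior: 0.5464 → Posterior: 0.7625
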